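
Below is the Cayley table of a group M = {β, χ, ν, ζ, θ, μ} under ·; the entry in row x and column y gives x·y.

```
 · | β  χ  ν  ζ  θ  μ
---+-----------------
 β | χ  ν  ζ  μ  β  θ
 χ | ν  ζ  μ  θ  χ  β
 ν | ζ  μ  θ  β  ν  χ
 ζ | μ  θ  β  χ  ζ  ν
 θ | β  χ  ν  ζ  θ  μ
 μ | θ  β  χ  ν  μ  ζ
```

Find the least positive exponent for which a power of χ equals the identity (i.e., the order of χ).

3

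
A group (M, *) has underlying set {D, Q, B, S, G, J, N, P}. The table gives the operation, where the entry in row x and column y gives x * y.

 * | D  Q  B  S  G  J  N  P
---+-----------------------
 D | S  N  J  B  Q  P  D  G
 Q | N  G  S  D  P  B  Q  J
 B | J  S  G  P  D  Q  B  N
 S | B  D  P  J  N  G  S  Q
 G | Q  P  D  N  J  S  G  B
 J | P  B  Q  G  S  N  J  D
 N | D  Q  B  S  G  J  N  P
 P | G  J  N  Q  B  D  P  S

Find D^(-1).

Q

First locate the identity: row N matches the header, so N is the identity.
Scan row D for N: D * Q = N. Hence D^(-1) = Q.
(Structurally, M here is isomorphic to the cyclic group Z_8.)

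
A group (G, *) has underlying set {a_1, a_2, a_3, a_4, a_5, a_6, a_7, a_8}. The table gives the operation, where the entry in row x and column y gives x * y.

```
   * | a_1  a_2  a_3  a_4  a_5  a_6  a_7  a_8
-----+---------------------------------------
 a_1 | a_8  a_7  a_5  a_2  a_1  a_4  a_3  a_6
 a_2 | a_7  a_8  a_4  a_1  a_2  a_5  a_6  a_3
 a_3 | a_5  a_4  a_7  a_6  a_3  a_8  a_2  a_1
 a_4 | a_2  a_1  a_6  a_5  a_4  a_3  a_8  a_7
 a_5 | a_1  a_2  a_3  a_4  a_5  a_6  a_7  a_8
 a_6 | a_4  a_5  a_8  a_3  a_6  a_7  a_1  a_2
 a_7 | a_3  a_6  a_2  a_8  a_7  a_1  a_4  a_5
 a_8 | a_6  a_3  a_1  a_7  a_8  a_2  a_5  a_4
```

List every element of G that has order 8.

Identity is a_5. Compute the order of each non-identity element by repeated multiplication:
  a_1: a_1 → a_8 → a_6 → a_4 → a_2 → a_7 → a_3 → a_5  (order 8)
  a_2: a_2 → a_8 → a_3 → a_4 → a_1 → a_7 → a_6 → a_5  (order 8)
  a_3: a_3 → a_7 → a_2 → a_4 → a_6 → a_8 → a_1 → a_5  (order 8)
  a_4: a_4 → a_5  (order 2)
  a_6: a_6 → a_7 → a_1 → a_4 → a_3 → a_8 → a_2 → a_5  (order 8)
  a_7: a_7 → a_4 → a_8 → a_5  (order 4)
  a_8: a_8 → a_4 → a_7 → a_5  (order 4)
Elements of order 8: {a_1, a_2, a_3, a_6}.

{a_1, a_2, a_3, a_6}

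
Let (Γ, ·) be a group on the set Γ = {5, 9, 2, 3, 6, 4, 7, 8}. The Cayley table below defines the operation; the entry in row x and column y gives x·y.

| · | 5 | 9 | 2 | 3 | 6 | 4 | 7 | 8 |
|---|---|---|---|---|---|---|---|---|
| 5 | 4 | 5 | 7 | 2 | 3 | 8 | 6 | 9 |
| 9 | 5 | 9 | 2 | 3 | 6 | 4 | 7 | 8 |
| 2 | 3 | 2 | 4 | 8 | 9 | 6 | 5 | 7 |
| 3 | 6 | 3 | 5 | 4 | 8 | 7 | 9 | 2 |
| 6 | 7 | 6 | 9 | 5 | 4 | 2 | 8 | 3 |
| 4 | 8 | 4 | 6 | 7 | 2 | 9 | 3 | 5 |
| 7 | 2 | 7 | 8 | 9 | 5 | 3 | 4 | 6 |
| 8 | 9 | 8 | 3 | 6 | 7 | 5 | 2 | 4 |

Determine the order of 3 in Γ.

4

The identity element is 9 (its row matches the header).
3^1 = 3
3^2 = 3·3 = 4
3^3 = 4·3 = 7
3^4 = 7·3 = 9
The first power of 3 equal to the identity is 3^4, so ord(3) = 4.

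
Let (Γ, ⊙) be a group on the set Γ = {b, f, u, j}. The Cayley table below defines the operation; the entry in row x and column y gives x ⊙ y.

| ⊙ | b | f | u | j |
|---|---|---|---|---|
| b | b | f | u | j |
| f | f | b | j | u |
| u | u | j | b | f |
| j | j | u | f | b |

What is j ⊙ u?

Read row j, column u: j ⊙ u = f.

f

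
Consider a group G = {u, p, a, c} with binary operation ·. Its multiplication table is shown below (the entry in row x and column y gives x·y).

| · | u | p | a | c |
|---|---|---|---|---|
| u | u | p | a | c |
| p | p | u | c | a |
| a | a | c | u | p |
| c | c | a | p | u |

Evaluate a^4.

u

a^1 = a
a^2 = a·a = u
a^3 = u·a = a
a^4 = a·a = u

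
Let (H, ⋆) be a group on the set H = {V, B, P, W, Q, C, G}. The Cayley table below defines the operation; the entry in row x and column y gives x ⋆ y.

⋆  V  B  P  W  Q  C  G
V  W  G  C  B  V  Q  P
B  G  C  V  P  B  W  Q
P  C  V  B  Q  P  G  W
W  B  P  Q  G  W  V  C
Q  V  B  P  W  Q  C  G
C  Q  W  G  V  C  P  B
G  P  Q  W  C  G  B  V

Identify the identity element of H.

Q

The identity e satisfies e ⋆ x = x for all x, so its row in the table reproduces the column headers.
Row Q reads: V, B, P, W, Q, C, G — exactly the header order. So Q is the identity.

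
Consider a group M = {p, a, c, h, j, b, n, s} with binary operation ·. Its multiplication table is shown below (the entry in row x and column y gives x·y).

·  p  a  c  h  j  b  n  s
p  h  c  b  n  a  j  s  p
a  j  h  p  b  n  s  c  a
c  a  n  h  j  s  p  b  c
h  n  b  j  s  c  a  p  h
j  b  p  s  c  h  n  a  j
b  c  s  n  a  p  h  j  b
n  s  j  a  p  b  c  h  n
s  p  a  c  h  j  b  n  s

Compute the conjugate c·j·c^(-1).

The identity is s. In row c, the entry s sits in column j, so c^(-1) = j.
c·j = s
s·j = j

j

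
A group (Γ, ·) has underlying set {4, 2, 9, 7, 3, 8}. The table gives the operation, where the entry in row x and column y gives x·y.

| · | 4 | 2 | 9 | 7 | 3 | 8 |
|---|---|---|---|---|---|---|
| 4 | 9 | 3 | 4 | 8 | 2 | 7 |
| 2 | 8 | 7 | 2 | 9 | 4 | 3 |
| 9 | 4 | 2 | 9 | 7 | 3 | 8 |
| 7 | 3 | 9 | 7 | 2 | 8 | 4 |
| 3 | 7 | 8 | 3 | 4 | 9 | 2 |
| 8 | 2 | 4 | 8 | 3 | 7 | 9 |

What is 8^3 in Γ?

8^1 = 8
8^2 = 8·8 = 9
8^3 = 9·8 = 8

8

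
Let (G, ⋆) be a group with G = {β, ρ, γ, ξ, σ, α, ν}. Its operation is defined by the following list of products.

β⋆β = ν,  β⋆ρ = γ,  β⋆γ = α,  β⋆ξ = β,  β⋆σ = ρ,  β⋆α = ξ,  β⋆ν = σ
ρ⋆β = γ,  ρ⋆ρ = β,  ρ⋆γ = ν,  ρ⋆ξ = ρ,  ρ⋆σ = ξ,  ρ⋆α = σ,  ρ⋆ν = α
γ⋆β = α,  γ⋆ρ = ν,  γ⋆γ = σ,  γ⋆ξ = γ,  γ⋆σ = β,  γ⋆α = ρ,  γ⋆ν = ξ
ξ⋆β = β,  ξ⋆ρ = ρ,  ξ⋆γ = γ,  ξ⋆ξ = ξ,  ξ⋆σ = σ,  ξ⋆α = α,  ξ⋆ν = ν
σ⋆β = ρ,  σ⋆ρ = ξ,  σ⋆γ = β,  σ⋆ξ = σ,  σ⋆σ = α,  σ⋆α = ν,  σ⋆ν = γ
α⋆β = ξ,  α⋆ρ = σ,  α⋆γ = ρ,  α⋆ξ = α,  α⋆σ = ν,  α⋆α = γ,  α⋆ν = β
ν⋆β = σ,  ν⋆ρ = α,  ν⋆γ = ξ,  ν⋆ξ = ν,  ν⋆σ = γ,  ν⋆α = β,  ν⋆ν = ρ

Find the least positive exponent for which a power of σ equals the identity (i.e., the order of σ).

The identity element is ξ (its row matches the header).
σ^1 = σ
σ^2 = σ ⋆ σ = α
σ^3 = α ⋆ σ = ν
σ^4 = ν ⋆ σ = γ
σ^5 = γ ⋆ σ = β
σ^6 = β ⋆ σ = ρ
σ^7 = ρ ⋆ σ = ξ
The first power of σ equal to the identity is σ^7, so ord(σ) = 7.

7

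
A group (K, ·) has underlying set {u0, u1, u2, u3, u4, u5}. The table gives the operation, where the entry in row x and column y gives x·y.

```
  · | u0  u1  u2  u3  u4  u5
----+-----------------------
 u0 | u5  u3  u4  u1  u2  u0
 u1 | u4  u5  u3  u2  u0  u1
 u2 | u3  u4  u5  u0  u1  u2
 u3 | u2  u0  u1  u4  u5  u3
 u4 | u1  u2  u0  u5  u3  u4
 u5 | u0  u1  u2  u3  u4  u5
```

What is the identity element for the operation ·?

The identity e satisfies e·x = x for all x, so its row in the table reproduces the column headers.
Row u5 reads: u0, u1, u2, u3, u4, u5 — exactly the header order. So u5 is the identity.

u5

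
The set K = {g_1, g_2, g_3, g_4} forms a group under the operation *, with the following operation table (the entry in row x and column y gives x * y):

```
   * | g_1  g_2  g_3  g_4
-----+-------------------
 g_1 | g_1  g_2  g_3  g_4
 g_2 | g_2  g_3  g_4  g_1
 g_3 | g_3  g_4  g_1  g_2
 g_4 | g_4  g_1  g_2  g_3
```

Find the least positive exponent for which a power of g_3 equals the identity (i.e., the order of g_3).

2

The identity element is g_1 (its row matches the header).
g_3^1 = g_3
g_3^2 = g_3 * g_3 = g_1
The first power of g_3 equal to the identity is g_3^2, so ord(g_3) = 2.
(Structurally, K here is isomorphic to the cyclic group Z_4.)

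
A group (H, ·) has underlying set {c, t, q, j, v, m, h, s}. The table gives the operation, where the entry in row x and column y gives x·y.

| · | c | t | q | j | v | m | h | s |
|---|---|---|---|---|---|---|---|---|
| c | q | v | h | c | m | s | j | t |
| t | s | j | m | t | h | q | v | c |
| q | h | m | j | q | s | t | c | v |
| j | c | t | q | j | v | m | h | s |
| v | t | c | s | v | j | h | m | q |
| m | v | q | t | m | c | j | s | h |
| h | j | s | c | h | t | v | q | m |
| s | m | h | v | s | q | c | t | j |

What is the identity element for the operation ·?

The identity e satisfies e·x = x for all x, so its row in the table reproduces the column headers.
Row j reads: c, t, q, j, v, m, h, s — exactly the header order. So j is the identity.
(Structurally, H here is isomorphic to the dihedral group D_4.)

j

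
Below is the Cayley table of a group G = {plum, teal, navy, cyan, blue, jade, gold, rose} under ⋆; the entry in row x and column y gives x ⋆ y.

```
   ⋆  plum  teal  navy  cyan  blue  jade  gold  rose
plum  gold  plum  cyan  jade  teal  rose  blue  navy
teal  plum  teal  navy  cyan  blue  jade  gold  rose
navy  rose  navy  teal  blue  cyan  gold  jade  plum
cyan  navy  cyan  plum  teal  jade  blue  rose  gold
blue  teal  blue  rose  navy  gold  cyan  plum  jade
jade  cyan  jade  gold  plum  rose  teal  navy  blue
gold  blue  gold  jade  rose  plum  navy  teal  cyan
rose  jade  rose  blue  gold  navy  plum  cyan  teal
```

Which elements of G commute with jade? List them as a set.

Compare row jade with column jade entry by entry.
gold ⋆ jade = navy = jade ⋆ gold, so gold commutes with jade.
cyan ⋆ jade = blue but jade ⋆ cyan = plum, so cyan does not.
Collecting the elements that commute with jade: C(jade) = {gold, jade, navy, teal}.

{gold, jade, navy, teal}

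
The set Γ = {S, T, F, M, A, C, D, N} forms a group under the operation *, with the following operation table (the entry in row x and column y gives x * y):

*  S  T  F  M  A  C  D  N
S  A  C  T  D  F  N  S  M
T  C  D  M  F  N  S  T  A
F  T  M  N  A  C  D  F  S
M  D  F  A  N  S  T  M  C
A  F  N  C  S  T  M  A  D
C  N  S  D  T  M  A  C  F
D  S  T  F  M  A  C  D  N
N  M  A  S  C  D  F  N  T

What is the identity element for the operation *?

The identity e satisfies e * x = x for all x, so its row in the table reproduces the column headers.
Row D reads: S, T, F, M, A, C, D, N — exactly the header order. So D is the identity.

D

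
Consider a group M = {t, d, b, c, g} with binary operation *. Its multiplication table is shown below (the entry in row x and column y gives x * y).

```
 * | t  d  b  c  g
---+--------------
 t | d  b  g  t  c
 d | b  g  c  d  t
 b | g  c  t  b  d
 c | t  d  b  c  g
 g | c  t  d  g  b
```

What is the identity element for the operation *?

The identity e satisfies e * x = x for all x, so its row in the table reproduces the column headers.
Row c reads: t, d, b, c, g — exactly the header order. So c is the identity.

c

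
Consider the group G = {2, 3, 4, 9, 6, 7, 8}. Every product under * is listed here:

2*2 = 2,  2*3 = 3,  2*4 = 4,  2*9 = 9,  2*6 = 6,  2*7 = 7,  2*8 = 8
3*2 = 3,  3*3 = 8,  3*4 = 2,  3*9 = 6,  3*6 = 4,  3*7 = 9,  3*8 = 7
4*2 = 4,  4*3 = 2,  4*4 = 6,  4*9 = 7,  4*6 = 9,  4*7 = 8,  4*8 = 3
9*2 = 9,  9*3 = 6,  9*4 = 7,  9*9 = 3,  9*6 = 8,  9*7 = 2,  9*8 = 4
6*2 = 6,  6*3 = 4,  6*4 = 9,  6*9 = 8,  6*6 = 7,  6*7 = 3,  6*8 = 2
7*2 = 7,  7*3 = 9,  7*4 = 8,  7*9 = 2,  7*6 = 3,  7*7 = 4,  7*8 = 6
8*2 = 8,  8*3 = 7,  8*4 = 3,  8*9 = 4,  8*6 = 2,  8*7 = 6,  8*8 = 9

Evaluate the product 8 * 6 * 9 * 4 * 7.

4

8 * 6 = 2
2 * 9 = 9
9 * 4 = 7
7 * 7 = 4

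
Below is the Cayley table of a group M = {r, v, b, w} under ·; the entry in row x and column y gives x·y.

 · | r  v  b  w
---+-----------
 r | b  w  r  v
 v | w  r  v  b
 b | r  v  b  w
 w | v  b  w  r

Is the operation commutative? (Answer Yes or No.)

Check whether the table is symmetric across its main diagonal.
Every entry (row x, col y) equals the entry (row y, col x), so M is abelian.
(In fact M ≅ the cyclic group Z_4.)

Yes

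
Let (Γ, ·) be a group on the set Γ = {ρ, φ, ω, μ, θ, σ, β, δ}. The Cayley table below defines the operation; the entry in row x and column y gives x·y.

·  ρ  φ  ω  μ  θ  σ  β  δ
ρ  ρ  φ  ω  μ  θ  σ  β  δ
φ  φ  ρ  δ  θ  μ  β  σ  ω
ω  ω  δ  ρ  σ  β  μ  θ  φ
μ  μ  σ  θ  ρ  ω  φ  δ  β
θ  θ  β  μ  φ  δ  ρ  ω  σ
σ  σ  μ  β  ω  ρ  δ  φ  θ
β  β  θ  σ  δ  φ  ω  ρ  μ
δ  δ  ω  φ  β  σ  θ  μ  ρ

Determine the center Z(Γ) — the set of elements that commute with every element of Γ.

{δ, ρ}

An element z is central iff its row equals its column in the table.
For ω: ω·σ = μ ≠ β = σ·ω, so ω ∉ Z.
Checking each element this way leaves Z(Γ) = {δ, ρ}.
(Structurally, Γ here is isomorphic to the dihedral group D_4.)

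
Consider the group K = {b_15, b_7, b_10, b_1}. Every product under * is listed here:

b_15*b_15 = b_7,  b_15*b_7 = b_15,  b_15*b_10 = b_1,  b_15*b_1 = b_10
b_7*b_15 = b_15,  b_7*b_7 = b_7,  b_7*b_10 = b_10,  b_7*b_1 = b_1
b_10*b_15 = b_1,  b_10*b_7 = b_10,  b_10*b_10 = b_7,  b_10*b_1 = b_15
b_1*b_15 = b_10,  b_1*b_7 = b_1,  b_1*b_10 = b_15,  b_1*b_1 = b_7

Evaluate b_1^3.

b_1

b_1^1 = b_1
b_1^2 = b_1 * b_1 = b_7
b_1^3 = b_7 * b_1 = b_1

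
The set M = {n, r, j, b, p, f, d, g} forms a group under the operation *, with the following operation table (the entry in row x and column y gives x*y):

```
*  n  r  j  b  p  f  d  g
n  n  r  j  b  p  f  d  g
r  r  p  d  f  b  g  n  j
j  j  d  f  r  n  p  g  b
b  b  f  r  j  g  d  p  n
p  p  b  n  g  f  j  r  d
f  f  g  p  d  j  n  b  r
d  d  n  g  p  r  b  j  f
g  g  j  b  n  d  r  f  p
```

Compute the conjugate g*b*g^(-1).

The identity is n. In row g, the entry n sits in column b, so g^(-1) = b.
g*b = n
n*b = b

b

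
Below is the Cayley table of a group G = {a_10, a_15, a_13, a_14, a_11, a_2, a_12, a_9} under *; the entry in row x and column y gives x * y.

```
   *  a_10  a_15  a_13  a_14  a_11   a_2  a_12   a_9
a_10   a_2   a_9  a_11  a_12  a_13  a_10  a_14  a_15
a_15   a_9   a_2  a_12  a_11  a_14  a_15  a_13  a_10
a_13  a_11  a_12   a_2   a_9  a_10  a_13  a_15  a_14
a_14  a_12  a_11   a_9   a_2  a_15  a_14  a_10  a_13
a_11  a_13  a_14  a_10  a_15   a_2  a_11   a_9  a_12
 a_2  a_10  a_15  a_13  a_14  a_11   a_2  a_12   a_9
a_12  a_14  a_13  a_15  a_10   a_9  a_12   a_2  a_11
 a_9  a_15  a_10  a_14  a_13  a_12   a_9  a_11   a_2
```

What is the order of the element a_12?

2

The identity element is a_2 (its row matches the header).
a_12^1 = a_12
a_12^2 = a_12 * a_12 = a_2
The first power of a_12 equal to the identity is a_12^2, so ord(a_12) = 2.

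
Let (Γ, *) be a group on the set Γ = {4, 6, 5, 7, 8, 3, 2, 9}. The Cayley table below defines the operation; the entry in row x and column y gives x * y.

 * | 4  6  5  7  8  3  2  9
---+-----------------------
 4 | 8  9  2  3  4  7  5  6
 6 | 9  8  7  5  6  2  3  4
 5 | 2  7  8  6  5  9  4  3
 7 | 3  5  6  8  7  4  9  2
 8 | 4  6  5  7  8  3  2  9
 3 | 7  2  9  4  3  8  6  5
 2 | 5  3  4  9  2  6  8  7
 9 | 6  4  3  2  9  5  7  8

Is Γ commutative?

Check whether the table is symmetric across its main diagonal.
Every entry (row x, col y) equals the entry (row y, col x), so Γ is abelian.

Yes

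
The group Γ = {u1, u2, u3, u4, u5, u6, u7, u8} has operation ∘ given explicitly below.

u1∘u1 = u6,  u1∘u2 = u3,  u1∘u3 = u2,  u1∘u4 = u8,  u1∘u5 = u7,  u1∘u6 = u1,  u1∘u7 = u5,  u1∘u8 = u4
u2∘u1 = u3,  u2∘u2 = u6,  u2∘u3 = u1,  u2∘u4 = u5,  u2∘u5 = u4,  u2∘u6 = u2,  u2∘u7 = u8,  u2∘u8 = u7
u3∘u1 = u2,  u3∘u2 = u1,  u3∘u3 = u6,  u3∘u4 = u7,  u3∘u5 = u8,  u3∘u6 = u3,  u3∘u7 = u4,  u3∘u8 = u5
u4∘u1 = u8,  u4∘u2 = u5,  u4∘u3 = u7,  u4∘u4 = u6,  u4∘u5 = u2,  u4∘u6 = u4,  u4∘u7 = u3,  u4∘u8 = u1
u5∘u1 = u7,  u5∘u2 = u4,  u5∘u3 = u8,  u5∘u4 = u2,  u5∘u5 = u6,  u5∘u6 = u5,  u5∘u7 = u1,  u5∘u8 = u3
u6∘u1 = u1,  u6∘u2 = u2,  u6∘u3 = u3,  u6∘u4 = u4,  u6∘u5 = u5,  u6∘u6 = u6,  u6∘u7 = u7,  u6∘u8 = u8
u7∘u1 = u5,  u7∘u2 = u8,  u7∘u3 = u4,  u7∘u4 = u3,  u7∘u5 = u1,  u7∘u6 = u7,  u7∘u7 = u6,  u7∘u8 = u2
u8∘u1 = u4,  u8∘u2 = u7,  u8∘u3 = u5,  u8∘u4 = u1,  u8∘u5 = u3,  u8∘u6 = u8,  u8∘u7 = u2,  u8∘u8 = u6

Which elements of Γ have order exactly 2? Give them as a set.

Identity is u6. Compute the order of each non-identity element by repeated multiplication:
  u1: u1 → u6  (order 2)
  u2: u2 → u6  (order 2)
  u3: u3 → u6  (order 2)
  u4: u4 → u6  (order 2)
  u5: u5 → u6  (order 2)
  u7: u7 → u6  (order 2)
  u8: u8 → u6  (order 2)
Elements of order 2: {u1, u2, u3, u4, u5, u7, u8}.

{u1, u2, u3, u4, u5, u7, u8}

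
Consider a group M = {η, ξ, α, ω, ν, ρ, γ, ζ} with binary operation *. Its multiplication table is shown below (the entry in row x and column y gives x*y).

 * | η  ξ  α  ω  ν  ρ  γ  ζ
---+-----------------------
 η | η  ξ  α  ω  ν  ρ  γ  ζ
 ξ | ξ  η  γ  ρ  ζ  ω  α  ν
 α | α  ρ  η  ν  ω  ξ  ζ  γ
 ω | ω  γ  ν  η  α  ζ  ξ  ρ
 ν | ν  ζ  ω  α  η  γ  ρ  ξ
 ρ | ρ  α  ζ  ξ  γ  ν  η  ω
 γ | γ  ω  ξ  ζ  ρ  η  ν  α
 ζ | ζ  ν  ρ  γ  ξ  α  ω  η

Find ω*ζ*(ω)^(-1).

The identity is η. In row ω, the entry η sits in column ω, so ω^(-1) = ω.
ω*ζ = ρ
ρ*ω = ξ

ξ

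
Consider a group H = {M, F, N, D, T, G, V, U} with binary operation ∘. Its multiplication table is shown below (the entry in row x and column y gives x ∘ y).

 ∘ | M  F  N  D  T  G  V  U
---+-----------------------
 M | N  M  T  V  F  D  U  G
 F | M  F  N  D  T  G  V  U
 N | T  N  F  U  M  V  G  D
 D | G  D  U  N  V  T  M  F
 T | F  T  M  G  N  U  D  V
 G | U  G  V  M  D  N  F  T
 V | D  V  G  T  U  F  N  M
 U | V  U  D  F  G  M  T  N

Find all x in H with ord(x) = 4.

{D, G, M, T, U, V}

Identity is F. Compute the order of each non-identity element by repeated multiplication:
  M: M → N → T → F  (order 4)
  N: N → F  (order 2)
  D: D → N → U → F  (order 4)
  T: T → N → M → F  (order 4)
  G: G → N → V → F  (order 4)
  V: V → N → G → F  (order 4)
  U: U → N → D → F  (order 4)
Elements of order 4: {D, G, M, T, U, V}.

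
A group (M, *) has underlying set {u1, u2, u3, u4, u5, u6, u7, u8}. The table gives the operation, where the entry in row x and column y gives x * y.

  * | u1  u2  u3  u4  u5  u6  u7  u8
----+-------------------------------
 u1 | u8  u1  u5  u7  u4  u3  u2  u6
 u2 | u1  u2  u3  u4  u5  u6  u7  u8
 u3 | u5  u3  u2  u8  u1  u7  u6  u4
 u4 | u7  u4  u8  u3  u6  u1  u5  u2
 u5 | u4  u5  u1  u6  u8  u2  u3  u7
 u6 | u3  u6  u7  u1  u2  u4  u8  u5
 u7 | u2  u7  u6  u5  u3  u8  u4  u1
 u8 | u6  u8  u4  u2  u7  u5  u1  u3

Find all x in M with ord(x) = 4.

{u4, u8}

Identity is u2. Compute the order of each non-identity element by repeated multiplication:
  u1: u1 → u8 → u6 → u3 → u5 → u4 → u7 → u2  (order 8)
  u3: u3 → u2  (order 2)
  u4: u4 → u3 → u8 → u2  (order 4)
  u5: u5 → u8 → u7 → u3 → u1 → u4 → u6 → u2  (order 8)
  u6: u6 → u4 → u1 → u3 → u7 → u8 → u5 → u2  (order 8)
  u7: u7 → u4 → u5 → u3 → u6 → u8 → u1 → u2  (order 8)
  u8: u8 → u3 → u4 → u2  (order 4)
Elements of order 4: {u4, u8}.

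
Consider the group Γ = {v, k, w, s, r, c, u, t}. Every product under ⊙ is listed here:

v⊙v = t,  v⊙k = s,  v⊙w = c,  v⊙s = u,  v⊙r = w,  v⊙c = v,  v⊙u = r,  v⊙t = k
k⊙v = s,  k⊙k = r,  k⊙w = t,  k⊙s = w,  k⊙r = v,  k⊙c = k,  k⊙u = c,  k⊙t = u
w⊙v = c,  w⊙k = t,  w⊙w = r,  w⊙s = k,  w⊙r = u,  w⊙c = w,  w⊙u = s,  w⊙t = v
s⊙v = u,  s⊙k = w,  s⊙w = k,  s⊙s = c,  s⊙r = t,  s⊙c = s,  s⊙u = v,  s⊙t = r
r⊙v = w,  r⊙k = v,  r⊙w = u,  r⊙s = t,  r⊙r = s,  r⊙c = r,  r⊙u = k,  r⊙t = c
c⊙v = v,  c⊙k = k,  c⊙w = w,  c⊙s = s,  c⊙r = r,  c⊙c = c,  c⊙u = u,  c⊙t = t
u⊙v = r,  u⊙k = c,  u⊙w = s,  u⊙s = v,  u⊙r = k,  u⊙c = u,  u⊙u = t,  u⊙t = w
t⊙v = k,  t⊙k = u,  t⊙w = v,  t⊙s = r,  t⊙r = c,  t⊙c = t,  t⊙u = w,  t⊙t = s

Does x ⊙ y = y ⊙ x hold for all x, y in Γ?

Yes

Check whether the table is symmetric across its main diagonal.
Every entry (row x, col y) equals the entry (row y, col x), so Γ is abelian.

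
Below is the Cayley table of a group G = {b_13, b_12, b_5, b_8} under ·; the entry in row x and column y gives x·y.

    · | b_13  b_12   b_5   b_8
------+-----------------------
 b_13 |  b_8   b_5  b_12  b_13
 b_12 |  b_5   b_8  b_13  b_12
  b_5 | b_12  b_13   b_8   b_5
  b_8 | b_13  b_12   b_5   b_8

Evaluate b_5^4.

b_5^1 = b_5
b_5^2 = b_5·b_5 = b_8
b_5^3 = b_8·b_5 = b_5
b_5^4 = b_5·b_5 = b_8

b_8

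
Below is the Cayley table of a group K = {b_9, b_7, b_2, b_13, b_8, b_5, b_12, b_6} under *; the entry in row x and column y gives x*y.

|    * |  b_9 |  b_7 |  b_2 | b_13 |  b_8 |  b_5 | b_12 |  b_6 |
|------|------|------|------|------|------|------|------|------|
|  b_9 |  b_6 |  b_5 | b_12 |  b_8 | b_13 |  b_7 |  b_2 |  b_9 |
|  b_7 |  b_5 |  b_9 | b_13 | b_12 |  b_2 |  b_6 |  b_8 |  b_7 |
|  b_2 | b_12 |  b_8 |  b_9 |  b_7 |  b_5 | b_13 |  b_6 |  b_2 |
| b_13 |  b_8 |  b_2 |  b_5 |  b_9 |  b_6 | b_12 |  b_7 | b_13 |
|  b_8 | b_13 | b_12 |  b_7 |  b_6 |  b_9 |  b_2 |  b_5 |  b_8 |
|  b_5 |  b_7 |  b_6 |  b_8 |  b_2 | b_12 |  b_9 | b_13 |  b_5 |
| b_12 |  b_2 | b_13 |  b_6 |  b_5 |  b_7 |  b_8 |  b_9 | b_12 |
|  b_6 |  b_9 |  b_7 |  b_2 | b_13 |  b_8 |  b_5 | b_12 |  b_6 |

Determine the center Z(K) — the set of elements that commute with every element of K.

An element z is central iff its row equals its column in the table.
For b_5: b_5*b_2 = b_8 ≠ b_13 = b_2*b_5, so b_5 ∉ Z.
Checking each element this way leaves Z(K) = {b_6, b_9}.

{b_6, b_9}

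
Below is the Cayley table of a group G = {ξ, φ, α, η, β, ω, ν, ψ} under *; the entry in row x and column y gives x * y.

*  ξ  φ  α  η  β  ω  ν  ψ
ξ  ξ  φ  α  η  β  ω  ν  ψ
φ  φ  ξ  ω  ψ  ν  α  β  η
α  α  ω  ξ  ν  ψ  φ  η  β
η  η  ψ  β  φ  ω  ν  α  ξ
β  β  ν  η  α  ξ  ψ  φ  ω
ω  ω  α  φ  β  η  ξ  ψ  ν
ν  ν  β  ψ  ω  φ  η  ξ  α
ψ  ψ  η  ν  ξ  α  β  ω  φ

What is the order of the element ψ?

4

The identity element is ξ (its row matches the header).
ψ^1 = ψ
ψ^2 = ψ * ψ = φ
ψ^3 = φ * ψ = η
ψ^4 = η * ψ = ξ
The first power of ψ equal to the identity is ψ^4, so ord(ψ) = 4.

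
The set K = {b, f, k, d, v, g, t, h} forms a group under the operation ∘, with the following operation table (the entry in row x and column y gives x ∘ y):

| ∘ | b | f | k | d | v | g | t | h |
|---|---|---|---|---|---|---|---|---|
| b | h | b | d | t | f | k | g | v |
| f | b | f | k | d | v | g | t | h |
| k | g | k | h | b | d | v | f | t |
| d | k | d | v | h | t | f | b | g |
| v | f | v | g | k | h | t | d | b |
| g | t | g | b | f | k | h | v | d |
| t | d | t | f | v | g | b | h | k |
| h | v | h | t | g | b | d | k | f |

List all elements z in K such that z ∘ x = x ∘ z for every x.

{f, h}

An element z is central iff its row equals its column in the table.
For t: t ∘ v = g ≠ d = v ∘ t, so t ∉ Z.
Checking each element this way leaves Z(K) = {f, h}.
(Structurally, K here is isomorphic to the quaternion group Q_8.)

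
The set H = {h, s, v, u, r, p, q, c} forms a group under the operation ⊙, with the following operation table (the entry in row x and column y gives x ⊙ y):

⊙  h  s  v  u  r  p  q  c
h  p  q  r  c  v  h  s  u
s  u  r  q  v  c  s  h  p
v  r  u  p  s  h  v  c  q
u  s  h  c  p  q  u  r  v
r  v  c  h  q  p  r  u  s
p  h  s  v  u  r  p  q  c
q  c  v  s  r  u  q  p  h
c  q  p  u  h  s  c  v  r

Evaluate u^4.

u^1 = u
u^2 = u ⊙ u = p
u^3 = p ⊙ u = u
u^4 = u ⊙ u = p
(Structurally, H here is isomorphic to the dihedral group D_4.)

p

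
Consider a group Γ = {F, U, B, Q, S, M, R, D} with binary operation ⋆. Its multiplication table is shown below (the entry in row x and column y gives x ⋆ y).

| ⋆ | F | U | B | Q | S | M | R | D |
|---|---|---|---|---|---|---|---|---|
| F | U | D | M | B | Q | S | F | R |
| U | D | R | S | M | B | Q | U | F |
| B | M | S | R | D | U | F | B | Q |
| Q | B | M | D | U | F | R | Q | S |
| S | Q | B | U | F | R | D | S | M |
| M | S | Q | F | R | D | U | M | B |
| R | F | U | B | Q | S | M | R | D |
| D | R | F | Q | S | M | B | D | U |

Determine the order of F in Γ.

The identity element is R (its row matches the header).
F^1 = F
F^2 = F ⋆ F = U
F^3 = U ⋆ F = D
F^4 = D ⋆ F = R
The first power of F equal to the identity is F^4, so ord(F) = 4.

4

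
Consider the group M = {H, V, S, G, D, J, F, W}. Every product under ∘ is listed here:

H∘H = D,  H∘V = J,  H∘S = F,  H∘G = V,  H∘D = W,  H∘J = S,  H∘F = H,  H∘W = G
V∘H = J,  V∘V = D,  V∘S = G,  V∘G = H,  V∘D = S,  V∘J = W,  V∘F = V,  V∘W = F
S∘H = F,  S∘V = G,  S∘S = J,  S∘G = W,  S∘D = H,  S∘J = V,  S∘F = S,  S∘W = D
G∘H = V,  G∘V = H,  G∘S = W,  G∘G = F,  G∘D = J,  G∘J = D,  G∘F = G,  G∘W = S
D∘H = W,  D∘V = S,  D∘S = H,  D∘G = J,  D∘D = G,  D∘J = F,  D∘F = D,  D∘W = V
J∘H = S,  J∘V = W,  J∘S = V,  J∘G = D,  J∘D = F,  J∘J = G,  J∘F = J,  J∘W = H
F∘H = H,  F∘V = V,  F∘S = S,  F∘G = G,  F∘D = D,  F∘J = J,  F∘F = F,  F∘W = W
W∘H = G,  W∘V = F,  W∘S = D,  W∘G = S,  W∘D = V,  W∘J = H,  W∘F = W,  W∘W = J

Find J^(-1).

First locate the identity: row F matches the header, so F is the identity.
Scan row J for F: J ∘ D = F. Hence J^(-1) = D.

D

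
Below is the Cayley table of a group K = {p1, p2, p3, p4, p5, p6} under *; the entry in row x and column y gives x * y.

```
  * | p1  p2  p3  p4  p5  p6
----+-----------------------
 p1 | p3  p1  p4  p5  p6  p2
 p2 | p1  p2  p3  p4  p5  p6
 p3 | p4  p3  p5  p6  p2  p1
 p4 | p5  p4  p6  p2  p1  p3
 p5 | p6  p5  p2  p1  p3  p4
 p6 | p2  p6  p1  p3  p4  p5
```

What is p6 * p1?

p2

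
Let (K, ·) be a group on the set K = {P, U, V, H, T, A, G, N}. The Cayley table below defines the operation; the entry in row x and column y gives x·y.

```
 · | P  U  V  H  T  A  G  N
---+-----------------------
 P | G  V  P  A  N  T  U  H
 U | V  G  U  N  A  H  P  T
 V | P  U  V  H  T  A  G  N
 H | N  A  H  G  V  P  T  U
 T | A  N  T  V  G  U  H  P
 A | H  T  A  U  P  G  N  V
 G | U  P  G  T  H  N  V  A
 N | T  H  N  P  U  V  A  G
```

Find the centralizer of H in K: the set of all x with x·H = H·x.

Compare row H with column H entry by entry.
G·H = T = H·G, so G commutes with H.
A·H = U but H·A = P, so A does not.
Collecting the elements that commute with H: C(H) = {G, H, T, V}.

{G, H, T, V}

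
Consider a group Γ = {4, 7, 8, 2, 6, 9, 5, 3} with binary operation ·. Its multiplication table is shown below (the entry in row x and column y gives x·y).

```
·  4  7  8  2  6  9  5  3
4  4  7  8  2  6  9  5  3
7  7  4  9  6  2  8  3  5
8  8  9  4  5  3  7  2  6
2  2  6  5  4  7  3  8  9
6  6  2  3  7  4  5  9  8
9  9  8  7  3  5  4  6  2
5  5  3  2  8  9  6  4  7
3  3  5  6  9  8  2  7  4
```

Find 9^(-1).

9

First locate the identity: row 4 matches the header, so 4 is the identity.
Scan row 9 for 4: 9·9 = 4. Hence 9^(-1) = 9.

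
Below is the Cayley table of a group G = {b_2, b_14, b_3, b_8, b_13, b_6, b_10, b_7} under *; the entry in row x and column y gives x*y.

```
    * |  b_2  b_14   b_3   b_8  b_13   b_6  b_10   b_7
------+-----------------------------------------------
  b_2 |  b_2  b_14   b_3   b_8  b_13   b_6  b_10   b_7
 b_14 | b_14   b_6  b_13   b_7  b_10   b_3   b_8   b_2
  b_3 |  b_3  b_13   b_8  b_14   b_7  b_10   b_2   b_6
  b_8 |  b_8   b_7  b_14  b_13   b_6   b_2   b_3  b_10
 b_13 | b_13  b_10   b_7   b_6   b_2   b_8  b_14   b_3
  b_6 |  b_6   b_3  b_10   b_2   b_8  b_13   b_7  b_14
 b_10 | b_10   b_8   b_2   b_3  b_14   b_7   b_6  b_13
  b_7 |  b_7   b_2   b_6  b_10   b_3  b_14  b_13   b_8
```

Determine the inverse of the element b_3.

First locate the identity: row b_2 matches the header, so b_2 is the identity.
Scan row b_3 for b_2: b_3*b_10 = b_2. Hence b_3^(-1) = b_10.

b_10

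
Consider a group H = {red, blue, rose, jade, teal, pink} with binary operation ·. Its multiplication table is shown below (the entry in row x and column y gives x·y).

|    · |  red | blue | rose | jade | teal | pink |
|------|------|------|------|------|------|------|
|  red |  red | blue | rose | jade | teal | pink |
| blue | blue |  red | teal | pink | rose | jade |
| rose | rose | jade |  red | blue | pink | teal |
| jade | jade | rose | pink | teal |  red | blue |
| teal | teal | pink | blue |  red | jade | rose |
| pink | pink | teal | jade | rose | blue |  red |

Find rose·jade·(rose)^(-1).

teal

The identity is red. In row rose, the entry red sits in column rose, so rose^(-1) = rose.
rose·jade = blue
blue·rose = teal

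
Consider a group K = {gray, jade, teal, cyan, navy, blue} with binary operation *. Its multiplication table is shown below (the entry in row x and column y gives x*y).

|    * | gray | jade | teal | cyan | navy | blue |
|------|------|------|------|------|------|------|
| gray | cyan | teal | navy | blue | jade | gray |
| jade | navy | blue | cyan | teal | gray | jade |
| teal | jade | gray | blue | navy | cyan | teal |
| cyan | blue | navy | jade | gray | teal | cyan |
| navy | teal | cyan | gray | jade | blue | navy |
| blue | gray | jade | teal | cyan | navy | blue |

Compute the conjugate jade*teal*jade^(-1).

The identity is blue. In row jade, the entry blue sits in column jade, so jade^(-1) = jade.
jade*teal = cyan
cyan*jade = navy

navy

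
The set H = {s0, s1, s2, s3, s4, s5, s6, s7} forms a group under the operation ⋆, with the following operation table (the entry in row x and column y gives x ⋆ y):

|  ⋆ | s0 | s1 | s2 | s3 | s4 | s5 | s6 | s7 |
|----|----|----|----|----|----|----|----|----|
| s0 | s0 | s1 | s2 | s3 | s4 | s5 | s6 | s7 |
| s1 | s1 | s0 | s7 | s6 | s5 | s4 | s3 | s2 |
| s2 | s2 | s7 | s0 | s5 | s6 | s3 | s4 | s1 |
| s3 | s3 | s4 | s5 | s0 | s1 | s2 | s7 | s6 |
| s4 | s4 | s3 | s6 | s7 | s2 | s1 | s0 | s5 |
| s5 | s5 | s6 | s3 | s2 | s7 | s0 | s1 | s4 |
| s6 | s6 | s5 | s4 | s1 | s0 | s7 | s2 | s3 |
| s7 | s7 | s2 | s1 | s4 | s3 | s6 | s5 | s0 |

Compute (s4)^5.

s4

s4^1 = s4
s4^2 = s4 ⋆ s4 = s2
s4^3 = s2 ⋆ s4 = s6
s4^4 = s6 ⋆ s4 = s0
s4^5 = s0 ⋆ s4 = s4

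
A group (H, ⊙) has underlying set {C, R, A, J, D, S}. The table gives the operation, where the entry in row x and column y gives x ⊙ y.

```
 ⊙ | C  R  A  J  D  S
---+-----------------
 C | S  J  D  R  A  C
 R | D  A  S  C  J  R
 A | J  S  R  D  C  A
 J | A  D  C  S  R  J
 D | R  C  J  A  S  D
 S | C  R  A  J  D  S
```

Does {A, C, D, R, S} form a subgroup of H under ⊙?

A ⊙ C = J, which is not in {A, C, D, R, S}.
The subset is not closed under ⊙, so it is not a subgroup.
(Structurally, H here is isomorphic to the symmetric group S_3.)

No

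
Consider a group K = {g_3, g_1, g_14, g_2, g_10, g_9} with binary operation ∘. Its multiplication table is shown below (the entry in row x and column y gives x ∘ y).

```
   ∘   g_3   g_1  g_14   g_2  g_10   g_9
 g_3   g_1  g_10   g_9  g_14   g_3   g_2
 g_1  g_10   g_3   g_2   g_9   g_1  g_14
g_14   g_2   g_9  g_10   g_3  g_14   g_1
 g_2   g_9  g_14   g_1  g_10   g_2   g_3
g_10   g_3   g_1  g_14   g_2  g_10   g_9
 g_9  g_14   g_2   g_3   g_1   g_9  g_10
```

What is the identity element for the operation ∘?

g_10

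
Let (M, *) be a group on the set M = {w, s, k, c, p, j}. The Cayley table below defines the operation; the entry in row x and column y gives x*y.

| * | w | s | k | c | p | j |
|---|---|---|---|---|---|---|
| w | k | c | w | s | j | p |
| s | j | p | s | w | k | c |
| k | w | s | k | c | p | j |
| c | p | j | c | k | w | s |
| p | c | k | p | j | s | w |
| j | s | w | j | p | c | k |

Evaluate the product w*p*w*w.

w*p = j
j*w = s
s*w = j

j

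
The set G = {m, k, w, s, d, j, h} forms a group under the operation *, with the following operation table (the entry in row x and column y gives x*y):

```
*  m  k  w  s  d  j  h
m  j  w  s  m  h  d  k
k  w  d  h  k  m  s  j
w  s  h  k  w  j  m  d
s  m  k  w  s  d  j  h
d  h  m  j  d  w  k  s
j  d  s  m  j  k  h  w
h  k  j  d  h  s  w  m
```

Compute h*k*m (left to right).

h*k = j
j*m = d

d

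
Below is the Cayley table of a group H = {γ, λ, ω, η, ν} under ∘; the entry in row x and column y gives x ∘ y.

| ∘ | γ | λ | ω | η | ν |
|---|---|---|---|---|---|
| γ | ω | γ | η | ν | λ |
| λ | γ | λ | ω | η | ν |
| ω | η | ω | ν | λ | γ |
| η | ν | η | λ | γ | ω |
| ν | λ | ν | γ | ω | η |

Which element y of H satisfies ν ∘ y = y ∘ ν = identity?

γ

First locate the identity: row λ matches the header, so λ is the identity.
Scan row ν for λ: ν ∘ γ = λ. Hence ν^(-1) = γ.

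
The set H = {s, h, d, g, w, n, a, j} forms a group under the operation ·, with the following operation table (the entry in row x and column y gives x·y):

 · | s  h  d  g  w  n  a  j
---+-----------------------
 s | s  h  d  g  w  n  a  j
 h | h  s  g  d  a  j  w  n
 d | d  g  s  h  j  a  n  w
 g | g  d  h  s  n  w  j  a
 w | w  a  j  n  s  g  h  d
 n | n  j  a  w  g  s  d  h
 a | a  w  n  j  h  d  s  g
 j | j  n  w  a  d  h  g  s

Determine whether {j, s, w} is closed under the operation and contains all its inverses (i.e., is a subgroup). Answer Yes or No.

No

w·j = d, which is not in {j, s, w}.
The subset is not closed under ·, so it is not a subgroup.
(Structurally, H here is isomorphic to the elementary abelian group (Z_2)^3.)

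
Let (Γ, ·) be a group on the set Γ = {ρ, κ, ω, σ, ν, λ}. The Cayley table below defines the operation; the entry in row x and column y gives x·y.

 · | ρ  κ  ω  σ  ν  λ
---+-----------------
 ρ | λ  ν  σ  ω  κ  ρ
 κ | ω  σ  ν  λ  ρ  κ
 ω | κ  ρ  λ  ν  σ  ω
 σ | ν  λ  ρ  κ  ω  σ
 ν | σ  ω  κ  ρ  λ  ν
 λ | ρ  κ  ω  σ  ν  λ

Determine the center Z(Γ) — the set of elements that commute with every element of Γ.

{λ}

An element z is central iff its row equals its column in the table.
For ω: ω·σ = ν ≠ ρ = σ·ω, so ω ∉ Z.
Checking each element this way leaves Z(Γ) = {λ}.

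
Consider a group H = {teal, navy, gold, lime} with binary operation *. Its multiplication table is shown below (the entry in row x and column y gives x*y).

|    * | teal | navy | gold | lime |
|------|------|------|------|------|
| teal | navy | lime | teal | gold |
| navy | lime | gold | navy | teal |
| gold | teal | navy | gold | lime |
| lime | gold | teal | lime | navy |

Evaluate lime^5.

lime

lime^1 = lime
lime^2 = lime*lime = navy
lime^3 = navy*lime = teal
lime^4 = teal*lime = gold
lime^5 = gold*lime = lime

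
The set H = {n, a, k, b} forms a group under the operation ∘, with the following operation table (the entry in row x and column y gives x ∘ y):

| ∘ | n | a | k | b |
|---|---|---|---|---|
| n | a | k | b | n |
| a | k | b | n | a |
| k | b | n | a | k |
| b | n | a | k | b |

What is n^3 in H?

k

n^1 = n
n^2 = n ∘ n = a
n^3 = a ∘ n = k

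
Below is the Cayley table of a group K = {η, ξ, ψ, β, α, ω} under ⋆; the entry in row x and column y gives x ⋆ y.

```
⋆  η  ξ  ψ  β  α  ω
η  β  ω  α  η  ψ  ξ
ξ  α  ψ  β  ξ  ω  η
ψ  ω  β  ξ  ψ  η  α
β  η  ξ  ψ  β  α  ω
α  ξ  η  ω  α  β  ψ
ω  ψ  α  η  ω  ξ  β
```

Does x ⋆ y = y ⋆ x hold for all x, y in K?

ξ ⋆ α = ω but α ⋆ ξ = η.
Since ξ and α do not commute, K is not abelian.

No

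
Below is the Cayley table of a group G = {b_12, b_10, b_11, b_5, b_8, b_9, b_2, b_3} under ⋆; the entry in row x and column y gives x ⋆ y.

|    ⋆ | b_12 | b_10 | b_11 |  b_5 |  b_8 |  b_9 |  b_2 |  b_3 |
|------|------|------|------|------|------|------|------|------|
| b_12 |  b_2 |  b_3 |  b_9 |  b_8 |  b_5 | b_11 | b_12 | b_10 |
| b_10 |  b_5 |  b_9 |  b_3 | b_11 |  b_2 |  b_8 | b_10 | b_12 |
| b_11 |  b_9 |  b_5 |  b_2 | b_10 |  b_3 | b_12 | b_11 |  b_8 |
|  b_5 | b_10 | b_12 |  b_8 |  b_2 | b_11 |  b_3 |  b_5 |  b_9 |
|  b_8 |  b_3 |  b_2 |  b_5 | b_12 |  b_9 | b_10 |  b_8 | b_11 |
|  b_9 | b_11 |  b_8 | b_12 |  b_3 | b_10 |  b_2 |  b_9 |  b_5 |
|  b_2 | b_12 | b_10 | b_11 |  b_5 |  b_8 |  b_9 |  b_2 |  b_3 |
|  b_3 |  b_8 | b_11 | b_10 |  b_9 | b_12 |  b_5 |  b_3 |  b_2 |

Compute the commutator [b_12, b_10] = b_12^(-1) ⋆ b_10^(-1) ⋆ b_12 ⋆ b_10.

b_9

Identity is b_2; from the table b_12^(-1) = b_12 and b_10^(-1) = b_8.
b_12 ⋆ b_8 = b_5
b_5 ⋆ b_12 = b_10
b_10 ⋆ b_10 = b_9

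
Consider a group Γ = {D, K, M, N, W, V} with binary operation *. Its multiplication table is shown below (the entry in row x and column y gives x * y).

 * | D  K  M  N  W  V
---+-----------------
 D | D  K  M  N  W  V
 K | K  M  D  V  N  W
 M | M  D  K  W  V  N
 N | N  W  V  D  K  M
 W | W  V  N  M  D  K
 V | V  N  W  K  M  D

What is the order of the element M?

The identity element is D (its row matches the header).
M^1 = M
M^2 = M * M = K
M^3 = K * M = D
The first power of M equal to the identity is M^3, so ord(M) = 3.

3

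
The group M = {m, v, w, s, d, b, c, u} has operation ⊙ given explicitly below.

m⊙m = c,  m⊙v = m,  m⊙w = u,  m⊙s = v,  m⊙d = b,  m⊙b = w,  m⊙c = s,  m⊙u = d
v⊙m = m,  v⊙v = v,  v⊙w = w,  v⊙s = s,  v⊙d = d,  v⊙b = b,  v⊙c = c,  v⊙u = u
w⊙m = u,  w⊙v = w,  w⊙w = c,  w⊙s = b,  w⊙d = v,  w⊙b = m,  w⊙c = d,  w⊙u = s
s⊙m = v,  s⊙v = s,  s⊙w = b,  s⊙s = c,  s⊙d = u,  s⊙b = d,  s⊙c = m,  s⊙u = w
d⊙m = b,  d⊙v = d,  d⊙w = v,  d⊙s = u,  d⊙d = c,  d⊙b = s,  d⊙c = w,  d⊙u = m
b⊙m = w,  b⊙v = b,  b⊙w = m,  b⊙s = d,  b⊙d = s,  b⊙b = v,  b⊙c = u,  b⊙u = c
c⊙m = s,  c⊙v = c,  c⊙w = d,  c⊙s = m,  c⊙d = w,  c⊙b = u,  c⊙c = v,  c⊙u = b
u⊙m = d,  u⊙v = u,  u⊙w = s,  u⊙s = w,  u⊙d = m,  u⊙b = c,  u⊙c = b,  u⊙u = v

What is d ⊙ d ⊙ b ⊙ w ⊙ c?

d ⊙ d = c
c ⊙ b = u
u ⊙ w = s
s ⊙ c = m

m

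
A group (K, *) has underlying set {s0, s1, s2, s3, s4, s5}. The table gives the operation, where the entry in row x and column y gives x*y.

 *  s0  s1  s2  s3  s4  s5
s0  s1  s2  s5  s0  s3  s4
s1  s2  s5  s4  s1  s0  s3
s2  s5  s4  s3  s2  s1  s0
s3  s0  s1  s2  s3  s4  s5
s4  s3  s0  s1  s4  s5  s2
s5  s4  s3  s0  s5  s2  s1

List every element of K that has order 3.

Identity is s3. Compute the order of each non-identity element by repeated multiplication:
  s0: s0 → s1 → s2 → s5 → s4 → s3  (order 6)
  s1: s1 → s5 → s3  (order 3)
  s2: s2 → s3  (order 2)
  s4: s4 → s5 → s2 → s1 → s0 → s3  (order 6)
  s5: s5 → s1 → s3  (order 3)
Elements of order 3: {s1, s5}.

{s1, s5}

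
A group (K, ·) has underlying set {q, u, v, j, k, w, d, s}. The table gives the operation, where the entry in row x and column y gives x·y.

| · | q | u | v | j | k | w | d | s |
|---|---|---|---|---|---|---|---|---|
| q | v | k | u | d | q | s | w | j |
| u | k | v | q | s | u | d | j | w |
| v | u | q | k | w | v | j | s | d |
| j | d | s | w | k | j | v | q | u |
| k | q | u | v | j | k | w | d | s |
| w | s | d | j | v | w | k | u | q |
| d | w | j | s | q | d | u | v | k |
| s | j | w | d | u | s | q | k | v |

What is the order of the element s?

The identity element is k (its row matches the header).
s^1 = s
s^2 = s·s = v
s^3 = v·s = d
s^4 = d·s = k
The first power of s equal to the identity is s^4, so ord(s) = 4.

4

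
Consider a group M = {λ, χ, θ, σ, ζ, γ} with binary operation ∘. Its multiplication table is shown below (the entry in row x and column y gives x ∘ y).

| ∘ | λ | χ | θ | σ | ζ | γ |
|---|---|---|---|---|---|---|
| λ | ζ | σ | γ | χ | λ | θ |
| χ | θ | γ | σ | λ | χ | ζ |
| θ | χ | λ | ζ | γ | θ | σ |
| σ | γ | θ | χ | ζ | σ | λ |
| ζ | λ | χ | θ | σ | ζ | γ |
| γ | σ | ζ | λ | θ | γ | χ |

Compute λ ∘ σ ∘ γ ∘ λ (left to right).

λ ∘ σ = χ
χ ∘ γ = ζ
ζ ∘ λ = λ

λ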